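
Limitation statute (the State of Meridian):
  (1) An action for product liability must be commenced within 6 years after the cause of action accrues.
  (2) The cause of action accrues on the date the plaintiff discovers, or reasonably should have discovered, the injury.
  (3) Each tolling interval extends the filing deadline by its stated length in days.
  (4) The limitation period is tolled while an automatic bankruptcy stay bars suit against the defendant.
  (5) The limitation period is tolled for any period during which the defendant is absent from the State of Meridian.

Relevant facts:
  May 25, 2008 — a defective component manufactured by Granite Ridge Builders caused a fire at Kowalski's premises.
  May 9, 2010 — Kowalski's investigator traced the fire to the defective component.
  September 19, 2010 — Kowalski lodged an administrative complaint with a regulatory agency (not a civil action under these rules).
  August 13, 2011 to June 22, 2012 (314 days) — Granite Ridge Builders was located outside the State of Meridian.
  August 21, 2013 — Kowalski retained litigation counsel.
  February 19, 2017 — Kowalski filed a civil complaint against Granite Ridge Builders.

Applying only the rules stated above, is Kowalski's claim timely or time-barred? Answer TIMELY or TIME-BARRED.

TIMELY

The claim did not accrue until Kowalski discovered the injury on May 9, 2010; the May 25, 2008 act date does not start the clock under the stated rule.
6 years from May 9, 2010 is May 9, 2016.
The period was tolled for 314 days by the defendant's absence from the jurisdiction (August 13, 2011 to June 22, 2012), pushing the deadline to March 19, 2017.
The other events in the timeline have no effect on the limitation period under the stated rules.
The February 19, 2017 filing precedes the March 19, 2017 deadline; the claim is timely.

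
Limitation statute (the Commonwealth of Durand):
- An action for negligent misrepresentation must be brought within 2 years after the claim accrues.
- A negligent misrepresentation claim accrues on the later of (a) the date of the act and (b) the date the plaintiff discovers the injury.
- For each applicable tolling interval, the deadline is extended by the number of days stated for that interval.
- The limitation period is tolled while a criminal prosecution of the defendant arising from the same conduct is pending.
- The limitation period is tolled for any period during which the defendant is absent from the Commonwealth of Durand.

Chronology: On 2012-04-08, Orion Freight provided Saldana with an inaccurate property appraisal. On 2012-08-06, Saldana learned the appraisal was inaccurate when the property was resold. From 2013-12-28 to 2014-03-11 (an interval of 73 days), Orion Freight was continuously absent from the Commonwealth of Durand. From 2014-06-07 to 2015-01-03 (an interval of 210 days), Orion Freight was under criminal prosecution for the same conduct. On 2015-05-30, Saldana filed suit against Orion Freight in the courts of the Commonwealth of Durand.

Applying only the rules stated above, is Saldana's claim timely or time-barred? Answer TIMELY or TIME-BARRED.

Taking the later of the act (2012-04-08) and discovery (2012-08-06), the claim accrued on 2012-08-06.
The untolled deadline — 2 years after 2012-08-06 — is 2014-08-06.
The defendant's absence from the jurisdiction from 2013-12-28 to 2014-03-11 tolled the period for 73 days, extending the deadline to 2014-10-18.
Because the pending criminal prosecution ran from 2014-06-07 to 2015-01-03, the deadline is extended by 210 days to 2015-05-16.
Filing on 2015-05-30 missed the 2015-05-16 deadline — the action is time-barred.

TIME-BARRED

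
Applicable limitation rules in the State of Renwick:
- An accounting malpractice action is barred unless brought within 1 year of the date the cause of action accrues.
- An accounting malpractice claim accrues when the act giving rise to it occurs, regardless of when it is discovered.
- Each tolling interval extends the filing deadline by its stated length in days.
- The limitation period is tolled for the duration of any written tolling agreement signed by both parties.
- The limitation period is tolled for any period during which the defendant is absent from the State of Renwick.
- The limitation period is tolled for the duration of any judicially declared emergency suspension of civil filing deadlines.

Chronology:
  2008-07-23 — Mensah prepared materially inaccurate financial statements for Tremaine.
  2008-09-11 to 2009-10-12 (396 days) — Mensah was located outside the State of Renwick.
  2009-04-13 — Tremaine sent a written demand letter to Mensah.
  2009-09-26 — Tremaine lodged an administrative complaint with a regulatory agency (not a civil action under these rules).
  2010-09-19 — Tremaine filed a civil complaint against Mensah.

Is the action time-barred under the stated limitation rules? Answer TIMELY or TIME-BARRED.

TIME-BARRED

The limitation period began to run on 2008-07-23.
The untolled deadline — 1 year after 2008-07-23 — is 2009-07-23.
Because the defendant's absence from the jurisdiction ran from 2008-09-11 to 2009-10-12, the deadline is extended by 396 days to 2010-08-23.
The other events in the timeline have no effect on the limitation period under the stated rules.
The 2010-09-19 filing falls after the 2010-08-23 deadline; the claim is time-barred.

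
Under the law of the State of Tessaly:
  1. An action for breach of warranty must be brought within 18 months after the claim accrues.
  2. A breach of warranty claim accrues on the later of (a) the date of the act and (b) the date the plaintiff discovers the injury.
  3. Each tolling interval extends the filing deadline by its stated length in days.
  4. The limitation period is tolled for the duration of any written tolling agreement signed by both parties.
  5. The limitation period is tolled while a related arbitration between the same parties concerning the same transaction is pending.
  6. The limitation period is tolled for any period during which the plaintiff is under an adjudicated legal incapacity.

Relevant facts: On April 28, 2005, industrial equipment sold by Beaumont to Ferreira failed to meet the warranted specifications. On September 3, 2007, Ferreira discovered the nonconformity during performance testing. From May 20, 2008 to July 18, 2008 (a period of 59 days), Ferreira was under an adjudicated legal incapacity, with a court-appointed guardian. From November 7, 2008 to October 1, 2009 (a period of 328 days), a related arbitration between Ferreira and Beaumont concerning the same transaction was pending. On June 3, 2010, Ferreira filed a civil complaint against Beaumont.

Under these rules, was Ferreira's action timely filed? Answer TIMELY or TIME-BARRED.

The claim accrued on September 3, 2007 — the later of the April 28, 2005 act and the September 3, 2007 discovery.
18 months from September 3, 2007 is March 3, 2009.
Because the plaintiff's legal incapacity ran from May 20, 2008 to July 18, 2008, the deadline is extended by 59 days to May 1, 2009.
The pending related arbitration from November 7, 2008 to October 1, 2009 tolled the period for 328 days, extending the deadline to March 25, 2010.
The June 3, 2010 filing falls after the March 25, 2010 deadline; the claim is time-barred.

TIME-BARRED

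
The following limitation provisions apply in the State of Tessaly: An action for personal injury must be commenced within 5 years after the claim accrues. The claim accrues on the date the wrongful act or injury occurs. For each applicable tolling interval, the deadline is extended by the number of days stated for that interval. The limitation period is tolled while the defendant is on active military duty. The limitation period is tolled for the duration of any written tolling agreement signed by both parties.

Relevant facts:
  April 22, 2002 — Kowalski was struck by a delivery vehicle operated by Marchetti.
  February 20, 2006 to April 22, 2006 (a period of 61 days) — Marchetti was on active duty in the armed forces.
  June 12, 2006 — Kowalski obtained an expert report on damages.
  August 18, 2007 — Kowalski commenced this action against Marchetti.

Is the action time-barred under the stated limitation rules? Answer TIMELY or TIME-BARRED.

The claim accrued on April 22, 2002, when the wrongful act occurred.
The untolled deadline — 5 years after April 22, 2002 — is April 22, 2007.
The period was tolled for 61 days by the defendant's active military service (February 20, 2006 to April 22, 2006), pushing the deadline to June 22, 2007.
The other events in the timeline have no effect on the limitation period under the stated rules.
The August 18, 2007 filing falls after the June 22, 2007 deadline; the claim is time-barred.

TIME-BARRED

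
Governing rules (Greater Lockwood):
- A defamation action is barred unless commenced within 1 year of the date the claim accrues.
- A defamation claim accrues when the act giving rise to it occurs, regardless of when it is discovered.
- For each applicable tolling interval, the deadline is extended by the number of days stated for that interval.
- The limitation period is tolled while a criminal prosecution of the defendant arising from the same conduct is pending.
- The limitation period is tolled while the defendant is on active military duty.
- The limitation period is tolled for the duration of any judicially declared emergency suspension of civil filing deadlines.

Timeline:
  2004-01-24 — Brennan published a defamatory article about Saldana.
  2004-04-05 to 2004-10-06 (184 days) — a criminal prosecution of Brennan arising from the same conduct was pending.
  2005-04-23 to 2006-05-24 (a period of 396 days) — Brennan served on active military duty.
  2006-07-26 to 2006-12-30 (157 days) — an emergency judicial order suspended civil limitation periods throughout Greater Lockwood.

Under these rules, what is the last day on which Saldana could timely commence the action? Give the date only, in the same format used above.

The claim accrued on 2004-01-24, when the wrongful act occurred.
The untolled deadline — 1 year after 2004-01-24 — is 2005-01-24.
The period was tolled for 184 days by the pending criminal prosecution (2004-04-05 to 2004-10-06), pushing the deadline to 2005-07-27.
The defendant's active military service from 2005-04-23 to 2006-05-24 tolled the period for 396 days, extending the deadline to 2006-08-27.
The emergency suspension of filing deadlines from 2006-07-26 to 2006-12-30 tolled the period for 157 days, extending the deadline to 2007-01-31.

2007-01-31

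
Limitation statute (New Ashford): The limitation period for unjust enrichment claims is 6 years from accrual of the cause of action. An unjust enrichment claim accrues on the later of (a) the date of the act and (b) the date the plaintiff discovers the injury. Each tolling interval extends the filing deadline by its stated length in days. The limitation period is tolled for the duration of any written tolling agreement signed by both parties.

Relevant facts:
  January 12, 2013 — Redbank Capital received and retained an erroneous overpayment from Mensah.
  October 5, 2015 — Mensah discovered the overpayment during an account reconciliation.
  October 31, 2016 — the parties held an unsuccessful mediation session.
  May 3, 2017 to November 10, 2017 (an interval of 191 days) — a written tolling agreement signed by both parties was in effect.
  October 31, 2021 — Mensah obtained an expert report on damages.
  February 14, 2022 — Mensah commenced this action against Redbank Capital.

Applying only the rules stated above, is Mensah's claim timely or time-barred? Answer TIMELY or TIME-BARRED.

Because discovery on October 5, 2015 post-dates the January 12, 2013 act, accrual under the later-of rule falls on October 5, 2015.
Adding the 6 years base period to October 5, 2015 gives a deadline of October 5, 2021, before any tolling.
The period was tolled for 191 days by the written tolling agreement (May 3, 2017 to November 10, 2017), pushing the deadline to April 14, 2022.
The other events in the timeline have no effect on the limitation period under the stated rules.
Mensah filed on February 14, 2022, before the April 14, 2022 deadline, so the action is timely.

TIMELY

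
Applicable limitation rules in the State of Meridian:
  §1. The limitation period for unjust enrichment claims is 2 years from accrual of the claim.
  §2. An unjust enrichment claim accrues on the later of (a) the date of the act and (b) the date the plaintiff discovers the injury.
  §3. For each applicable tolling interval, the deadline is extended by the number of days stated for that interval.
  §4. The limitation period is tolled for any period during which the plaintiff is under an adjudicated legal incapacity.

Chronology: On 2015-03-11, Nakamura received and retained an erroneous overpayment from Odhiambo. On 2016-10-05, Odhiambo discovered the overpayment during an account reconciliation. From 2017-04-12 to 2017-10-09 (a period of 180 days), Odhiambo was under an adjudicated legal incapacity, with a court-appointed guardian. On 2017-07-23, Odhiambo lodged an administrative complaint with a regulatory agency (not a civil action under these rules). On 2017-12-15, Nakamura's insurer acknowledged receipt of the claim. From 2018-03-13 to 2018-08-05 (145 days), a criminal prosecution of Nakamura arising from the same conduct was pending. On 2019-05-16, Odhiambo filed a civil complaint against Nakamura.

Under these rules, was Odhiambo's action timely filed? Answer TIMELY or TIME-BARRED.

TIME-BARRED

Because discovery on 2016-10-05 post-dates the 2015-03-11 act, accrual under the later-of rule falls on 2016-10-05.
Adding the 2 years base period to 2016-10-05 gives a deadline of 2018-10-05, before any tolling.
Because the plaintiff's legal incapacity ran from 2017-04-12 to 2017-10-09, the deadline is extended by 180 days to 2019-04-03.
No stated provision tolls the period for a criminal prosecution, so the interval from 2018-03-13 to 2018-08-05 has no effect on the deadline.
None of the other events listed affects the running of the period under the stated rules.
Filing on 2019-05-16 missed the 2019-04-03 deadline — the action is time-barred.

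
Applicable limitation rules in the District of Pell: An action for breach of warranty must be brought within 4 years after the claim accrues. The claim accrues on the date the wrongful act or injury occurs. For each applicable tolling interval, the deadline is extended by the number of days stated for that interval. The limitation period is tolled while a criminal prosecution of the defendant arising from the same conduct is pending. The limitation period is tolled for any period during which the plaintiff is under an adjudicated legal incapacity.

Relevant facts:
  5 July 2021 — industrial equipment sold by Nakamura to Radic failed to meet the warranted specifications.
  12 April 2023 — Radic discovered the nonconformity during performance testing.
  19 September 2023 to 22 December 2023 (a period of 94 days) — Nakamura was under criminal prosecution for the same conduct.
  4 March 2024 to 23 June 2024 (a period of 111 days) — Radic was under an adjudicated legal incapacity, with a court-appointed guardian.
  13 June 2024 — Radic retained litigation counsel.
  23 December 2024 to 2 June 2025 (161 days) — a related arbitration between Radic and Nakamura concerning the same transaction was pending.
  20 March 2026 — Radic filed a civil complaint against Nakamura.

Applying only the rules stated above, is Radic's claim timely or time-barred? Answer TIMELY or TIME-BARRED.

Accrual is governed by the date of the act, so the period began to run on 5 July 2021; the later discovery on 12 April 2023 is irrelevant under the stated rule.
The untolled deadline — 4 years after 5 July 2021 — is 5 July 2025.
The period was tolled for 94 days by the pending criminal prosecution (19 September 2023 to 22 December 2023), pushing the deadline to 7 October 2025.
The period was tolled for 111 days by the plaintiff's legal incapacity (4 March 2024 to 23 June 2024), pushing the deadline to 26 January 2026.
No stated provision tolls the period for a pending arbitration, so the interval from 23 December 2024 to 2 June 2025 has no effect on the deadline.
The other events in the timeline have no effect on the limitation period under the stated rules.
The 20 March 2026 filing falls after the 26 January 2026 deadline; the claim is time-barred.

TIME-BARRED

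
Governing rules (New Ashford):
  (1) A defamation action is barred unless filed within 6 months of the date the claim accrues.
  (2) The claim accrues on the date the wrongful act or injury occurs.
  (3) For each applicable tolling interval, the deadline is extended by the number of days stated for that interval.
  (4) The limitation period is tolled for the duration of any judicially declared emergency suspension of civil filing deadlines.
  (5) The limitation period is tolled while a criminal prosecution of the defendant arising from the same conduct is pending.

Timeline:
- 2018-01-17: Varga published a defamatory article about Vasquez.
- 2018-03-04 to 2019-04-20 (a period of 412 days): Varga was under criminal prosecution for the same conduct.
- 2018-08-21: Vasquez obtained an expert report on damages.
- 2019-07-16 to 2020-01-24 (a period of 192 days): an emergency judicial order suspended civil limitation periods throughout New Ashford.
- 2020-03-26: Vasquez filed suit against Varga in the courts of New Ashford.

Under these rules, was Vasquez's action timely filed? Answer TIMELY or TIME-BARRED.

TIME-BARRED

The claim accrued on 2018-01-17, when the wrongful act occurred.
The untolled deadline — 6 months after 2018-01-17 — is 2018-07-17.
Because the pending criminal prosecution ran from 2018-03-04 to 2019-04-20, the deadline is extended by 412 days to 2019-09-02.
The emergency suspension of filing deadlines from 2019-07-16 to 2020-01-24 tolled the period for 192 days, extending the deadline to 2020-03-12.
None of the other events listed affects the running of the period under the stated rules.
The 2020-03-26 filing falls after the 2020-03-12 deadline; the claim is time-barred.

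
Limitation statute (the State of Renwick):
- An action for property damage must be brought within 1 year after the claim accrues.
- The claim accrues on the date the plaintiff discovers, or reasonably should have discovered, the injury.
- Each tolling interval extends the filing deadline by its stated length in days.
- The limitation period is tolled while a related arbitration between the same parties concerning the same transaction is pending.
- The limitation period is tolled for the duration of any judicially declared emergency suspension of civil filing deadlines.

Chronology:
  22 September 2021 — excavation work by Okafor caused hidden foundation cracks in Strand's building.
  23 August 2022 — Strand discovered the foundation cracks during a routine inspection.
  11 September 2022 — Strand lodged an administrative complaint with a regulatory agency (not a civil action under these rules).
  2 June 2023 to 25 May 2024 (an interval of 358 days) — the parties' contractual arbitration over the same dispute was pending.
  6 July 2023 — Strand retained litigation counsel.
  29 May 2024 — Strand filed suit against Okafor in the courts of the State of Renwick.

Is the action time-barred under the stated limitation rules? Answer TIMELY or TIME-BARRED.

TIMELY

The claim did not accrue until Strand discovered the injury on 23 August 2022; the 22 September 2021 act date does not start the clock under the stated rule.
Adding the 1 year base period to 23 August 2022 gives a deadline of 23 August 2023, before any tolling.
The period was tolled for 358 days by the pending related arbitration (2 June 2023 to 25 May 2024), pushing the deadline to 15 August 2024.
None of the other events listed affects the running of the period under the stated rules.
Filing on 29 May 2024 beat the 15 August 2024 deadline — the action is timely.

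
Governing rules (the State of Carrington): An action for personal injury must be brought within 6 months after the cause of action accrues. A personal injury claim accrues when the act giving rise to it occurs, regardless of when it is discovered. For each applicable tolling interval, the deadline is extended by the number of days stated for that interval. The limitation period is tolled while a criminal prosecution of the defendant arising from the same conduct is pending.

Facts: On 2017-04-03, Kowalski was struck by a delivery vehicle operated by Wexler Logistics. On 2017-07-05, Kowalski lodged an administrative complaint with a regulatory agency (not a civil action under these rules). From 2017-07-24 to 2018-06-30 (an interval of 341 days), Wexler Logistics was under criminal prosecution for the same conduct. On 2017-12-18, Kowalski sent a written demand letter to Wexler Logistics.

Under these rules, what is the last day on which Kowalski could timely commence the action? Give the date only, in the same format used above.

2018-09-09

The cause of action accrued on 2017-04-03, the date of the act.
6 months from 2017-04-03 is 2017-10-03.
Because the pending criminal prosecution ran from 2017-07-24 to 2018-06-30, the deadline is extended by 341 days to 2018-09-09.
Nothing else in the chronology tolls or restarts the period.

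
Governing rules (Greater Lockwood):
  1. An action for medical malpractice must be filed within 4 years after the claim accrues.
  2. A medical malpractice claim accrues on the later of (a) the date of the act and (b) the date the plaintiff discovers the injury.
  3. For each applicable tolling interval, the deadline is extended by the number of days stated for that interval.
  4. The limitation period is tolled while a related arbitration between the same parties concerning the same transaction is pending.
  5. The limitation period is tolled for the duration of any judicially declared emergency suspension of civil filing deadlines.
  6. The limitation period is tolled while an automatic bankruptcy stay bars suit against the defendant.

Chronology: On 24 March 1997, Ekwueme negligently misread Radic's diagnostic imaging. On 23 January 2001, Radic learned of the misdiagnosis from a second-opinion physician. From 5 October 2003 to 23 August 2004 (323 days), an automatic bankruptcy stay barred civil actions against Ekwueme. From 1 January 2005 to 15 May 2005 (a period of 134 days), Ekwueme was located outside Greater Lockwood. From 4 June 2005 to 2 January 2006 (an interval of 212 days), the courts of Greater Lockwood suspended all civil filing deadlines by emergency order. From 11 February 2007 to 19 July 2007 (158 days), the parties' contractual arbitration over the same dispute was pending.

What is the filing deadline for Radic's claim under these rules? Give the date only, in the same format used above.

12 July 2006

Taking the later of the act (24 March 1997) and discovery (23 January 2001), the claim accrued on 23 January 2001.
4 years from 23 January 2001 is 23 January 2005.
The period was tolled for 323 days by the automatic bankruptcy stay (5 October 2003 to 23 August 2004), pushing the deadline to 12 December 2005.
The emergency suspension of filing deadlines from 4 June 2005 to 2 January 2006 tolled the period for 212 days, extending the deadline to 12 July 2006.
The pending related arbitration from 11 February 2007 to 19 July 2007 began after the period had already run on 12 July 2006, so it has no tolling effect.
No stated provision tolls the period for the defendant's absence, so the interval from 1 January 2005 to 15 May 2005 has no effect on the deadline.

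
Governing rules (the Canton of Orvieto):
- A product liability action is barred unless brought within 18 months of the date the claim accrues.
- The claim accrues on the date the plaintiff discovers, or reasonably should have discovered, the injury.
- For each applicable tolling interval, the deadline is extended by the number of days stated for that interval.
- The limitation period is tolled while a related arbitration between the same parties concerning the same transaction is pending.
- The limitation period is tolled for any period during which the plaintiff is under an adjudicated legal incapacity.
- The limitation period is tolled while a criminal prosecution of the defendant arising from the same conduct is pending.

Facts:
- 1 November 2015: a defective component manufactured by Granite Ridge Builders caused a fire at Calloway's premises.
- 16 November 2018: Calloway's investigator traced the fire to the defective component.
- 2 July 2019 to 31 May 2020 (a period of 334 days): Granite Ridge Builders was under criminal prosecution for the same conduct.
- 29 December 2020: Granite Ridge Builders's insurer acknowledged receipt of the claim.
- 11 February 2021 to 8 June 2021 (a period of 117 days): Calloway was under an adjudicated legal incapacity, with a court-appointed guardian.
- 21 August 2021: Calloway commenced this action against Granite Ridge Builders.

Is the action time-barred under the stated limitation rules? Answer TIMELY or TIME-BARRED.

TIME-BARRED

The claim did not accrue until Calloway discovered the injury on 16 November 2018; the 1 November 2015 act date does not start the clock under the stated rule.
Adding the 18 months base period to 16 November 2018 gives a deadline of 16 May 2020, before any tolling.
The period was tolled for 334 days by the pending criminal prosecution (2 July 2019 to 31 May 2020), pushing the deadline to 15 April 2021.
The period was tolled for 117 days by the plaintiff's legal incapacity (11 February 2021 to 8 June 2021), pushing the deadline to 10 August 2021.
None of the other events listed affects the running of the period under the stated rules.
Filing on 21 August 2021 missed the 10 August 2021 deadline — the action is time-barred.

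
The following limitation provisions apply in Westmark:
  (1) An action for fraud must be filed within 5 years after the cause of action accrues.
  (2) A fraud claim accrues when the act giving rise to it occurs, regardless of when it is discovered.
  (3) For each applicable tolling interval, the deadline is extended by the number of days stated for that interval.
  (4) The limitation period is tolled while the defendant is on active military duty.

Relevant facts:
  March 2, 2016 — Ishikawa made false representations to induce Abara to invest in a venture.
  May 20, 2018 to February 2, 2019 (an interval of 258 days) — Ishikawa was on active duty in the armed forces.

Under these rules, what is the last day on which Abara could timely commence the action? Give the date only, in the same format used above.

November 15, 2021

The cause of action accrued on March 2, 2016, the date of the act.
5 years from March 2, 2016 is March 2, 2021.
The defendant's active military service from May 20, 2018 to February 2, 2019 tolled the period for 258 days, extending the deadline to November 15, 2021.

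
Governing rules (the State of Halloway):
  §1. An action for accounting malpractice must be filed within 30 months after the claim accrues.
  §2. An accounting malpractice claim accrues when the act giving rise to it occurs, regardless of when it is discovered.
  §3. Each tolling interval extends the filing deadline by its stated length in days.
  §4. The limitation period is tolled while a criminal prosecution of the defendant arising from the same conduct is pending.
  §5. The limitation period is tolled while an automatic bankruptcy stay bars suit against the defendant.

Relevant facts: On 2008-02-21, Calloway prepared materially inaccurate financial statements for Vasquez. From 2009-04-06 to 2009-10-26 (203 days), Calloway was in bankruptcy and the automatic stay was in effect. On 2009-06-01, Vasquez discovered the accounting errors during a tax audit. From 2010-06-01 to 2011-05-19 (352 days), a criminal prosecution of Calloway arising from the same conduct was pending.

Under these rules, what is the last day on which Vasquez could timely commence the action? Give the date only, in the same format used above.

2012-02-27

The claim accrued on 2008-02-21, when the wrongful act occurred; under the stated occurrence rule the 2009-06-01 discovery does not delay accrual.
Adding the 30 months base period to 2008-02-21 gives a deadline of 2010-08-21, before any tolling.
The period was tolled for 203 days by the automatic bankruptcy stay (2009-04-06 to 2009-10-26), pushing the deadline to 2011-03-12.
The period was tolled for 352 days by the pending criminal prosecution (2010-06-01 to 2011-05-19), pushing the deadline to 2012-02-27.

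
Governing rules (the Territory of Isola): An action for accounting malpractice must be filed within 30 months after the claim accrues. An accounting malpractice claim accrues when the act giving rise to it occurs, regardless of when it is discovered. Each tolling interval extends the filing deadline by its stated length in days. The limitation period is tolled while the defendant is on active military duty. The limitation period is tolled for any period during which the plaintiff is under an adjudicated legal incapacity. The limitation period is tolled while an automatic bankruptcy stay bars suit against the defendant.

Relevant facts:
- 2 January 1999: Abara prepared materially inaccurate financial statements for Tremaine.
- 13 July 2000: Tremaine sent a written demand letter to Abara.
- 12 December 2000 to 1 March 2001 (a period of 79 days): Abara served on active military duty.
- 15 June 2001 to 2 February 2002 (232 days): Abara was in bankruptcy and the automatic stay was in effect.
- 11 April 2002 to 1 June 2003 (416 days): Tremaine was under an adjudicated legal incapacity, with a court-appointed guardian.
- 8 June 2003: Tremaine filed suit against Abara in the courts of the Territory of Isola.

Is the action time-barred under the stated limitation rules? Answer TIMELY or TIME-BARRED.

The limitation period began to run on 2 January 1999.
Adding the 30 months base period to 2 January 1999 gives a deadline of 2 July 2001, before any tolling.
The defendant's active military service from 12 December 2000 to 1 March 2001 tolled the period for 79 days, extending the deadline to 19 September 2001.
Because the automatic bankruptcy stay ran from 15 June 2001 to 2 February 2002, the deadline is extended by 232 days to 9 May 2002.
Because the plaintiff's legal incapacity ran from 11 April 2002 to 1 June 2003, the deadline is extended by 416 days to 29 June 2003.
None of the other events listed affects the running of the period under the stated rules.
Tremaine filed on 8 June 2003, before the 29 June 2003 deadline, so the action is timely.

TIMELY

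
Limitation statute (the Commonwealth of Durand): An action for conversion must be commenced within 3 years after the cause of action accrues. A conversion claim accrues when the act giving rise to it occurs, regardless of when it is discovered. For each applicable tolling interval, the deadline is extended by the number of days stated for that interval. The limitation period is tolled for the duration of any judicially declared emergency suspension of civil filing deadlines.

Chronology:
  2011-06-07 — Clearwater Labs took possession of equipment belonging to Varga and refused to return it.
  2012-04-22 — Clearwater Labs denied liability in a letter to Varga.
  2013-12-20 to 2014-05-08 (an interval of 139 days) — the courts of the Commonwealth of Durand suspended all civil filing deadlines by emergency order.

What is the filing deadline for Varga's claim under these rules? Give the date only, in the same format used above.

2014-10-24

The claim accrued on 2011-06-07, when the wrongful act occurred.
Adding the 3 years base period to 2011-06-07 gives a deadline of 2014-06-07, before any tolling.
The period was tolled for 139 days by the emergency suspension of filing deadlines (2013-12-20 to 2014-05-08), pushing the deadline to 2014-10-24.
The other events in the timeline have no effect on the limitation period under the stated rules.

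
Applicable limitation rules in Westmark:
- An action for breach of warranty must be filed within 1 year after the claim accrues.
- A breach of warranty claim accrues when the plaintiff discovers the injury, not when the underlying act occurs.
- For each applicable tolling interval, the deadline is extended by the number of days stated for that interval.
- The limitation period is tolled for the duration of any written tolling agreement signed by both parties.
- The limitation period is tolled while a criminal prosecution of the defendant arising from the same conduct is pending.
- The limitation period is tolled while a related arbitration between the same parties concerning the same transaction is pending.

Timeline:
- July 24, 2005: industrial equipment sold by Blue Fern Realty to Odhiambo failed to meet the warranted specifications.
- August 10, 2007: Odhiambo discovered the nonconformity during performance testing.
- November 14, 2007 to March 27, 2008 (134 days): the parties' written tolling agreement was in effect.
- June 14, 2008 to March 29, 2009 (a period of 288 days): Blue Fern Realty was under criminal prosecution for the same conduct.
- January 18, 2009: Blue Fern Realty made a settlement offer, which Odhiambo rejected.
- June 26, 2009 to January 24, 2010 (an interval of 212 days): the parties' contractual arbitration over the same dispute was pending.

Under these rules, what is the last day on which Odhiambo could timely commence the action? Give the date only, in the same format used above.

Accrual is tied to discovery, so the period began on August 10, 2007 rather than on July 24, 2005 when the act occurred.
Adding the 1 year base period to August 10, 2007 gives a deadline of August 10, 2008, before any tolling.
The period was tolled for 134 days by the written tolling agreement (November 14, 2007 to March 27, 2008), pushing the deadline to December 22, 2008.
The pending criminal prosecution from June 14, 2008 to March 29, 2009 tolled the period for 288 days, extending the deadline to October 6, 2009.
Because the pending related arbitration ran from June 26, 2009 to January 24, 2010, the deadline is extended by 212 days to May 6, 2010.
None of the other events listed affects the running of the period under the stated rules.

May 6, 2010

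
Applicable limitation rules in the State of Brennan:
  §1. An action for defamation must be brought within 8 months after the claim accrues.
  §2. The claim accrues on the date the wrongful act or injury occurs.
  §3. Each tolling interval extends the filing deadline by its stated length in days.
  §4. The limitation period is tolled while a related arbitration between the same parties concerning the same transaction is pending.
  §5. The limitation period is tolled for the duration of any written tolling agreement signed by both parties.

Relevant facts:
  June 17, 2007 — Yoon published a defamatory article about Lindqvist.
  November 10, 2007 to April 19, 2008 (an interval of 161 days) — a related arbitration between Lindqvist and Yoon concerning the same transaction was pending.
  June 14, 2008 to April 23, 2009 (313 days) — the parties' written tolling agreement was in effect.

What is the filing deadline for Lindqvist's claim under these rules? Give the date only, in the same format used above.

June 5, 2009

The claim accrued on June 17, 2007, the date of the act.
8 months from June 17, 2007 is February 17, 2008.
The period was tolled for 161 days by the pending related arbitration (November 10, 2007 to April 19, 2008), pushing the deadline to July 27, 2008.
The written tolling agreement from June 14, 2008 to April 23, 2009 tolled the period for 313 days, extending the deadline to June 5, 2009.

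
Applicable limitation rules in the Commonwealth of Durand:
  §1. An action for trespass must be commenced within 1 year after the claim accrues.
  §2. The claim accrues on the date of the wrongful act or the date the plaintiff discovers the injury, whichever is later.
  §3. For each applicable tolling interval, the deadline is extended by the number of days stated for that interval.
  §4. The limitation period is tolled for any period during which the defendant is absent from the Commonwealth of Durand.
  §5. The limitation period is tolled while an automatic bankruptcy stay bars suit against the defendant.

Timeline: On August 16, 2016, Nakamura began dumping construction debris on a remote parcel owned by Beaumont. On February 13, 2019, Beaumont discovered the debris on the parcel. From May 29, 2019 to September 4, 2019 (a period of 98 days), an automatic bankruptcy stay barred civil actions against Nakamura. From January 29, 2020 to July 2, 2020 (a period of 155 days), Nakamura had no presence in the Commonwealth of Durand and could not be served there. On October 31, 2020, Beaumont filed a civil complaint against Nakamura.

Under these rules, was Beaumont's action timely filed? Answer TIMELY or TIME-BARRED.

Taking the later of the act (August 16, 2016) and discovery (February 13, 2019), the claim accrued on February 13, 2019.
The untolled deadline — 1 year after February 13, 2019 — is February 13, 2020.
Because the automatic bankruptcy stay ran from May 29, 2019 to September 4, 2019, the deadline is extended by 98 days to May 21, 2020.
The defendant's absence from the jurisdiction from January 29, 2020 to July 2, 2020 tolled the period for 155 days, extending the deadline to October 23, 2020.
Filing on October 31, 2020 missed the October 23, 2020 deadline — the action is time-barred.

TIME-BARRED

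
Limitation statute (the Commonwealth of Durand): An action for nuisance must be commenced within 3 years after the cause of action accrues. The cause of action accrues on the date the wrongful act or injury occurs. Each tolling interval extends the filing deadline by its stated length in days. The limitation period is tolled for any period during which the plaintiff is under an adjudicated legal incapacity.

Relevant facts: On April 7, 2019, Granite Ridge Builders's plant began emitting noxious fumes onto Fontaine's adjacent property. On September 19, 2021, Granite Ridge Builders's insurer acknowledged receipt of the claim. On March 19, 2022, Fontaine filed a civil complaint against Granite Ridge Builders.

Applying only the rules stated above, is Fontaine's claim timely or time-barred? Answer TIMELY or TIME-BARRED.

TIMELY

The cause of action accrued on April 7, 2019, the date of the act.
The untolled deadline — 3 years after April 7, 2019 — is April 7, 2022.
None of the other events listed affects the running of the period under the stated rules.
The March 19, 2022 filing precedes the April 7, 2022 deadline; the claim is timely.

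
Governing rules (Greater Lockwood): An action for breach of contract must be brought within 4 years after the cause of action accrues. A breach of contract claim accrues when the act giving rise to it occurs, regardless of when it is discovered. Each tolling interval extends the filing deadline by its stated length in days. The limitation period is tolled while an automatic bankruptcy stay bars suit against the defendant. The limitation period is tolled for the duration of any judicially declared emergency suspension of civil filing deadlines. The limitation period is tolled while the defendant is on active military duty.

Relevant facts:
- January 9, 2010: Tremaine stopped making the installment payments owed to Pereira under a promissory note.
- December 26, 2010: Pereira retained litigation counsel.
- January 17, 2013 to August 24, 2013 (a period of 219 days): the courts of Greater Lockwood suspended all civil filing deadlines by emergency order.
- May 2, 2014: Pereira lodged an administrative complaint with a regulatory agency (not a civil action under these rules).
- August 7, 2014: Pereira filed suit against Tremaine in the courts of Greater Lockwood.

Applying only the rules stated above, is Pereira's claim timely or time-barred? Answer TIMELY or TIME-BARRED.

The claim accrued on January 9, 2010, when the wrongful act occurred.
The untolled deadline — 4 years after January 9, 2010 — is January 9, 2014.
The period was tolled for 219 days by the emergency suspension of filing deadlines (January 17, 2013 to August 24, 2013), pushing the deadline to August 16, 2014.
The other events in the timeline have no effect on the limitation period under the stated rules.
Pereira filed on August 7, 2014, before the August 16, 2014 deadline, so the action is timely.

TIMELY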